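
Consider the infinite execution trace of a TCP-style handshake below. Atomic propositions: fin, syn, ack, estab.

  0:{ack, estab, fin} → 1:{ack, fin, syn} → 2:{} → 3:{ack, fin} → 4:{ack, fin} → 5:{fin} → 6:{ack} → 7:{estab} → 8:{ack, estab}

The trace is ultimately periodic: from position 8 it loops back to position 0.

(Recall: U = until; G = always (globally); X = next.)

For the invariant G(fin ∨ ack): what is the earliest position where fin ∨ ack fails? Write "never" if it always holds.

2

Check fin ∨ ack at each position in order: 0 ✓, 1 ✓.
At position 2 the labels are {}, so fin ∨ ack is false there. This is the first violation.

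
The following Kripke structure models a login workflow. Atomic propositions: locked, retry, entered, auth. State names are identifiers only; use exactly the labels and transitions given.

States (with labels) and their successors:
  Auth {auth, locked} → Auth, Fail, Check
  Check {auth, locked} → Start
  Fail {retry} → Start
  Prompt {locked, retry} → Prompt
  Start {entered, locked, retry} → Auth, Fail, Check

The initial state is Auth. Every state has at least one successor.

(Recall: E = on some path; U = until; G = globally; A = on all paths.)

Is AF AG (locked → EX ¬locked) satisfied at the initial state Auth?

Does not hold

States satisfying AG (locked → EX ¬locked): ∅.
States satisfying AF AG (locked → EX ¬locked): ∅.
There is a path from Auth along which AG (locked → EX ¬locked) never holds.
Auth ∉ Sat(AF AG (locked → EX ¬locked)).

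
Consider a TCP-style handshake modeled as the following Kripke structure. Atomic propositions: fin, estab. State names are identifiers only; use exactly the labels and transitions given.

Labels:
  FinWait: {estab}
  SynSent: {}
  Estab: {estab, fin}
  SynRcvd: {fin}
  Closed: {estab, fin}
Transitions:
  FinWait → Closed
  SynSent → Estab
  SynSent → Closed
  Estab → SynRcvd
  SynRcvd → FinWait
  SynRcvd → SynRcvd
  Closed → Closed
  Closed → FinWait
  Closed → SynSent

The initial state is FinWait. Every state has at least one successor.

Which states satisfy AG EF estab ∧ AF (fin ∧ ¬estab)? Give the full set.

{Estab, SynRcvd}

States satisfying EF estab: {FinWait, SynSent, Estab, SynRcvd, Closed}.
States satisfying AG EF estab: {FinWait, SynSent, Estab, SynRcvd, Closed}.
States satisfying fin ∧ ¬estab: {SynRcvd}.
States satisfying AF (fin ∧ ¬estab): {Estab, SynRcvd}.
States satisfying AG EF estab ∧ AF (fin ∧ ¬estab): {Estab, SynRcvd}.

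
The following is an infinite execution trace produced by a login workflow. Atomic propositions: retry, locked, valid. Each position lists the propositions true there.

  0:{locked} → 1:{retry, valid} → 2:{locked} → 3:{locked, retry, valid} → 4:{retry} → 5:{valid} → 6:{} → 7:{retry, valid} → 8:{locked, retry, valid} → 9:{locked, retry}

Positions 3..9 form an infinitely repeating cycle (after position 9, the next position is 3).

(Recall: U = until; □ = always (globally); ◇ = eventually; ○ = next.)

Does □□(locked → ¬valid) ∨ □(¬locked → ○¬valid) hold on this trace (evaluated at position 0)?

□(locked → ¬valid) must hold at every position from 0 onward. It fails at position 0, so □□(locked → ¬valid) is false.
¬locked → ○¬valid must hold at every position from 0 onward. It fails at position 4, so □(¬locked → ○¬valid) is false.
Positions where ¬locked holds: 1, 4, 5, 6, 7.
Check ○¬valid at each: 1→ok, 4→fails, 5→ok, 6→fails, 7→fails.
At position 0: □□(locked → ¬valid) is false; □(¬locked → ○¬valid) is false; so □□(locked → ¬valid) ∨ □(¬locked → ○¬valid) is false.

No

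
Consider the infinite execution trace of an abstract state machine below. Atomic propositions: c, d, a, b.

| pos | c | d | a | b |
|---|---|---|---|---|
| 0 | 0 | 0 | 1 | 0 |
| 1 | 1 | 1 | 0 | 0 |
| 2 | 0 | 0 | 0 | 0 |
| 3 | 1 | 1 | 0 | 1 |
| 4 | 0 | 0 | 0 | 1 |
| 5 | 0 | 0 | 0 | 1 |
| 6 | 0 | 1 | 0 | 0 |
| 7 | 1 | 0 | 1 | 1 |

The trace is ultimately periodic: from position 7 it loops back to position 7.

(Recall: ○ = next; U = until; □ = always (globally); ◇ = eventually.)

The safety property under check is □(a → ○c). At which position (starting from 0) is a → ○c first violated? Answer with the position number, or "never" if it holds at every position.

a → ○c holds at every position 0..7, and those are all the positions the trace ever visits, so the invariant □(a → ○c) is never violated.

never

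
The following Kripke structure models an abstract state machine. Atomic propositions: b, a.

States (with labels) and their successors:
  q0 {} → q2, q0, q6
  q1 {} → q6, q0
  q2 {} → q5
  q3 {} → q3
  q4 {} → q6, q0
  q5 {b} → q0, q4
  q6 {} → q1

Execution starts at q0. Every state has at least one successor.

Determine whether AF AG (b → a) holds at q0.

States satisfying AG (b → a): {q3}.
States satisfying AF AG (b → a): {q3}.
There is a path from q0 along which AG (b → a) never holds.
q0 ∉ Sat(AF AG (b → a)).

No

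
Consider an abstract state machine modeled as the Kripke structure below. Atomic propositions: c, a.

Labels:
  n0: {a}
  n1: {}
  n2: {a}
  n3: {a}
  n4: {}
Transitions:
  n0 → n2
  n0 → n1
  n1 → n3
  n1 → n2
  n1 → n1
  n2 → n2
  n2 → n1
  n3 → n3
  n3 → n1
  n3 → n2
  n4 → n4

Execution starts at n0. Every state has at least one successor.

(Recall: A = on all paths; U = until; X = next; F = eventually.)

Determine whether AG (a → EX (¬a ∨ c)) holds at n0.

Yes

States satisfying a → EX (¬a ∨ c): {n0, n1, n2, n3, n4}.
States satisfying AG (a → EX (¬a ∨ c)): {n0, n1, n2, n3, n4}.
Every state reachable from n0 satisfies a → EX (¬a ∨ c).
n0 ∈ Sat(AG (a → EX (¬a ∨ c))).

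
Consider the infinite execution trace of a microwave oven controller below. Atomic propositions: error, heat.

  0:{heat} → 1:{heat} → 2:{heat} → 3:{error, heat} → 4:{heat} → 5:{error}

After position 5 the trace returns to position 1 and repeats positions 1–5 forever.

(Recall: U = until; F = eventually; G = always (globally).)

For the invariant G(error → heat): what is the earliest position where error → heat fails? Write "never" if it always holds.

Check error → heat at each position in order: 0 ✓, 1 ✓, 2 ✓, 3 ✓, 4 ✓.
At position 5 the labels are {error}, so error → heat is false there. This is the first violation.

5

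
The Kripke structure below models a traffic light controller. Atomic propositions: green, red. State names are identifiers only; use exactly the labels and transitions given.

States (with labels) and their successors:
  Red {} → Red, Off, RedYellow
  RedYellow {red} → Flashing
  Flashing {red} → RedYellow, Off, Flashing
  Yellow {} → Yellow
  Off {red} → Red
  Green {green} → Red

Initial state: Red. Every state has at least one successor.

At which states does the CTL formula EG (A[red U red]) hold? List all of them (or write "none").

States satisfying A[red U red]: {RedYellow, Flashing, Off}.
States satisfying EG (A[red U red]): {RedYellow, Flashing}.

{RedYellow, Flashing}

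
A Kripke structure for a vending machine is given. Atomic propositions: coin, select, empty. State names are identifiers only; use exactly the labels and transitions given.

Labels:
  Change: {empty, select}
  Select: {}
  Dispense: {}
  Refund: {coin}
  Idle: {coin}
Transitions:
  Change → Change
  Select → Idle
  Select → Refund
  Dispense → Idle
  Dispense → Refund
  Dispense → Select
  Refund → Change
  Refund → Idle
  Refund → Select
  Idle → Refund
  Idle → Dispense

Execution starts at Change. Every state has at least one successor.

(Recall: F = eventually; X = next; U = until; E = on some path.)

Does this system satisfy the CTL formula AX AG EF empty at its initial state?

Holds

States satisfying AG EF empty: {Change, Select, Dispense, Refund, Idle}.
States satisfying AX AG EF empty: {Change, Select, Dispense, Refund, Idle}.
Change ∈ Sat(AX AG EF empty).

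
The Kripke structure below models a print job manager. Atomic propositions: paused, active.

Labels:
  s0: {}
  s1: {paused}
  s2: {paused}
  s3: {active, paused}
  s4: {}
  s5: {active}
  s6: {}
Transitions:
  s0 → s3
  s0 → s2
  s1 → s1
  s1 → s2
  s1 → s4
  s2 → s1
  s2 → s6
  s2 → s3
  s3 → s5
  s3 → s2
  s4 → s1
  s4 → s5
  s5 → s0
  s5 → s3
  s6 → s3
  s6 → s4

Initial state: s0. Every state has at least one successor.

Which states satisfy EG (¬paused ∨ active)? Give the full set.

{s0, s3, s4, s5, s6}

States satisfying ¬paused ∨ active: {s0, s3, s4, s5, s6}.
States satisfying EG (¬paused ∨ active): {s0, s3, s4, s5, s6}.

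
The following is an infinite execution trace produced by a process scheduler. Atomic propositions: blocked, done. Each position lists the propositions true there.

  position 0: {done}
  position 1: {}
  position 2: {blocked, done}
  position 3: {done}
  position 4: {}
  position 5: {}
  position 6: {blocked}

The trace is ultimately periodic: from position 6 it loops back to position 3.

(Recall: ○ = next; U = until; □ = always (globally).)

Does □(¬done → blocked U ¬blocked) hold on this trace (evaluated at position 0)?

¬done → blocked U ¬blocked holds at every position 0..6, and those are all positions ever visited, so □(¬done → blocked U ¬blocked) holds.
Positions where ¬done holds: 1, 4, 5, 6.
Check blocked U ¬blocked at each: 1→ok, 4→ok, 5→ok, 6→ok.

Yes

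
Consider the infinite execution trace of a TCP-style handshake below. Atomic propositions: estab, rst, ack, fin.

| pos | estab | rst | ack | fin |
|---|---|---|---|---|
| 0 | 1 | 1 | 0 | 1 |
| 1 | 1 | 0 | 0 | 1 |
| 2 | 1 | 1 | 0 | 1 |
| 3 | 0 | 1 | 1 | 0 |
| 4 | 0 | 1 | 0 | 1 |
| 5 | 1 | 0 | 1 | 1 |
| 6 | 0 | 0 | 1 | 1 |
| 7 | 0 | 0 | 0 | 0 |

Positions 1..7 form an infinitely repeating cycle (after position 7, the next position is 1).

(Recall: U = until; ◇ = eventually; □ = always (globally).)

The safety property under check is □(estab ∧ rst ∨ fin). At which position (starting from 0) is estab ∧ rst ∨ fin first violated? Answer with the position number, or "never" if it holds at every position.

3

Check estab ∧ rst ∨ fin at each position in order: 0 ✓, 1 ✓, 2 ✓.
At position 3 the labels are {ack, rst}, so estab ∧ rst ∨ fin is false there. This is the first violation.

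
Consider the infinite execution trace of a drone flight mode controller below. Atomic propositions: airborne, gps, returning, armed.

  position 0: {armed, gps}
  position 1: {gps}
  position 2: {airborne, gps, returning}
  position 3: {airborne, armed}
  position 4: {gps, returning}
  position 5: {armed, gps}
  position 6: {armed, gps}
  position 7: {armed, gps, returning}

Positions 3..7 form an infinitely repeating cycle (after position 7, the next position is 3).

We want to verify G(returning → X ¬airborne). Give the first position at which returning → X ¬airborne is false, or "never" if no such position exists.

2

Check returning → X ¬airborne at each position in order: 0 ✓, 1 ✓.
At position 2 the labels are {airborne, gps, returning} and the next position 3 has {airborne, armed}, so returning → X ¬airborne is false there. This is the first violation.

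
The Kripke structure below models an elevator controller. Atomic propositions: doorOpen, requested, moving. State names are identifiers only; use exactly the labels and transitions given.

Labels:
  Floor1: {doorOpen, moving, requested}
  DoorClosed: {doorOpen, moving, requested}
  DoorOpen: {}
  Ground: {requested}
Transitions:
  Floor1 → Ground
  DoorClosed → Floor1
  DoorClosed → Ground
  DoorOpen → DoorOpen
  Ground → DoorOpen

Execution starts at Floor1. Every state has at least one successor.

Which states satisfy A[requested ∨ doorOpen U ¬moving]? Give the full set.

States satisfying requested ∨ doorOpen: {Floor1, DoorClosed, Ground}.
States satisfying ¬moving: {DoorOpen, Ground}.
States satisfying A[requested ∨ doorOpen U ¬moving]: {Floor1, DoorClosed, DoorOpen, Ground}.

{Floor1, DoorClosed, DoorOpen, Ground}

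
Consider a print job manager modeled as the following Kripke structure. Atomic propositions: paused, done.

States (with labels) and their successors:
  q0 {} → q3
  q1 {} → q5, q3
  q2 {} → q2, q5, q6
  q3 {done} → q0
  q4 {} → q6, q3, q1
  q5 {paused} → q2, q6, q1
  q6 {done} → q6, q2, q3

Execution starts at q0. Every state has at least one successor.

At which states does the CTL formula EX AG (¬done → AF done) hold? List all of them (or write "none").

States satisfying AG (¬done → AF done): {q0, q3}.
States satisfying EX AG (¬done → AF done): {q0, q1, q3, q4, q6}.

{q0, q1, q3, q4, q6}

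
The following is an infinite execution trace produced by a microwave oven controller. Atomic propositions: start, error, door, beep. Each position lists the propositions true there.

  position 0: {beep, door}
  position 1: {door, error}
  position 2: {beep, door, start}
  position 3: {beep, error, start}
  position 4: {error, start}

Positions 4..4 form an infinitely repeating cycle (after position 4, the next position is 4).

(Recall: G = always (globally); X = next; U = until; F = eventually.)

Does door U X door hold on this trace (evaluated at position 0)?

Walking from position 0: X door first holds at position 0, and door holds at every earlier position along the way, so door U X door holds.

Satisfied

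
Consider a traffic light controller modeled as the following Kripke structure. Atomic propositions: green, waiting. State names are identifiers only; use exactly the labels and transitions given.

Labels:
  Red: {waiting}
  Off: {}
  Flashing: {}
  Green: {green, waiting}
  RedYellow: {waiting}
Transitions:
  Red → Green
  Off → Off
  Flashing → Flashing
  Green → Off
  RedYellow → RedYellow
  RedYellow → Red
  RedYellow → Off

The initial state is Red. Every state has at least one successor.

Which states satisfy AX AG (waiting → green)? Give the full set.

{Red, Off, Flashing, Green}

States satisfying AG (waiting → green): {Off, Flashing, Green}.
States satisfying AX AG (waiting → green): {Red, Off, Flashing, Green}.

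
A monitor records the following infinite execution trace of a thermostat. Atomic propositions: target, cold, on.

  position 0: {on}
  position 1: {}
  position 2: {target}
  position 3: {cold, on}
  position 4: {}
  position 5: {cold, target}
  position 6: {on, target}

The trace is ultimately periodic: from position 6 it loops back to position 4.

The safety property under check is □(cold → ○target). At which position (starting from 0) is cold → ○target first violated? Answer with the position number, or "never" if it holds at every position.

3

Check cold → ○target at each position in order: 0 ✓, 1 ✓, 2 ✓.
At position 3 the labels are {cold, on} and the next position 4 has {}, so cold → ○target is false there. This is the first violation.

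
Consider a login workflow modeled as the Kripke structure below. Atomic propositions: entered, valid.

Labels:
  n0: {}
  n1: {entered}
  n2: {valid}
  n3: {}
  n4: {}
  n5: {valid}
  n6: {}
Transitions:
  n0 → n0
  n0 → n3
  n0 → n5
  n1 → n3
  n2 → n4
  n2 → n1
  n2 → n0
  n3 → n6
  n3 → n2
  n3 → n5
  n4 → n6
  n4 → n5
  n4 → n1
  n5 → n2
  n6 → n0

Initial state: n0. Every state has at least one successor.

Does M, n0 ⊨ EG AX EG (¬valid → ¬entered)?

States satisfying AX EG (¬valid → ¬entered): {n0, n1, n3, n5, n6}.
States satisfying EG AX EG (¬valid → ¬entered): {n0, n1, n3, n6}.
n0 ∈ Sat(EG AX EG (¬valid → ¬entered)).

Satisfied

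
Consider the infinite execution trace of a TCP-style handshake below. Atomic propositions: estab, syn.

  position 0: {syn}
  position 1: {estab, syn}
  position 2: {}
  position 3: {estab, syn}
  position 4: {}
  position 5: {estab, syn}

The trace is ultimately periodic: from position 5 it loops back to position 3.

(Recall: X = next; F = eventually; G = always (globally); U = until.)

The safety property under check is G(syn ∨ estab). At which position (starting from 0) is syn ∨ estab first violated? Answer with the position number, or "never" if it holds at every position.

Check syn ∨ estab at each position in order: 0 ✓, 1 ✓.
At position 2 the labels are {}, so syn ∨ estab is false there. This is the first violation.

2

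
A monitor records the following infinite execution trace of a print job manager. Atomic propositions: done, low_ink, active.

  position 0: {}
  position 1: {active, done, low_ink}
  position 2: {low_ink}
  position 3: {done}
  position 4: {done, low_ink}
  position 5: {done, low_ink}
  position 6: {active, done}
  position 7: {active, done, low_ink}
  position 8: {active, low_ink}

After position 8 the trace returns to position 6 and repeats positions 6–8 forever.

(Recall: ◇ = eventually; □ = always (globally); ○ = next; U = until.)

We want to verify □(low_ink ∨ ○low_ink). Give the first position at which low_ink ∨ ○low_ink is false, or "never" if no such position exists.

low_ink ∨ ○low_ink holds at every position 0..8, and those are all the positions the trace ever visits, so the invariant □(low_ink ∨ ○low_ink) is never violated.

never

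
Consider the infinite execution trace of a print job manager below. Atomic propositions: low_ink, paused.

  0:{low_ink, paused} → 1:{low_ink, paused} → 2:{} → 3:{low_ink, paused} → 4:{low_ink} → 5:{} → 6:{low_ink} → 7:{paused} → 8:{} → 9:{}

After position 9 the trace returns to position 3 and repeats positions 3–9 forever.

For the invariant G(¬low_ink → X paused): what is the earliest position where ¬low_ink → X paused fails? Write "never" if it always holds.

5

Check ¬low_ink → X paused at each position in order: 0 ✓, 1 ✓, 2 ✓, 3 ✓, 4 ✓.
At position 5 the labels are {} and the next position 6 has {low_ink}, so ¬low_ink → X paused is false there. This is the first violation.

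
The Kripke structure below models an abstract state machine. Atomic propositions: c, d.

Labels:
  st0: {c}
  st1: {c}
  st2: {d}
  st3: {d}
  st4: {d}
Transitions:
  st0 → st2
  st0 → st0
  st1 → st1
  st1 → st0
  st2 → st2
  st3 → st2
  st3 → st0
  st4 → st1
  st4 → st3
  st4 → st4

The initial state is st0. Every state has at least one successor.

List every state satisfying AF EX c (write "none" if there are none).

{st0, st1, st3, st4}

States satisfying EX c: {st0, st1, st3, st4}.
States satisfying AF EX c: {st0, st1, st3, st4}.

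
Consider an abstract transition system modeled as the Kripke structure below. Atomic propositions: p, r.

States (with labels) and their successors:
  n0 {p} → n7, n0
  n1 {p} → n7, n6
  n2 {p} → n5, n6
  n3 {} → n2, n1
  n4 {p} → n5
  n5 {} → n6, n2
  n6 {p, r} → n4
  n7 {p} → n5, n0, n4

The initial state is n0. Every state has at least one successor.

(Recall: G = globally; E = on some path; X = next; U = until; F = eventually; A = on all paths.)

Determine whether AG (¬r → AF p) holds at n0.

Satisfied

States satisfying ¬r → AF p: {n0, n1, n2, n3, n4, n5, n6, n7}.
States satisfying AG (¬r → AF p): {n0, n1, n2, n3, n4, n5, n6, n7}.
Every state reachable from n0 satisfies ¬r → AF p.
n0 ∈ Sat(AG (¬r → AF p)).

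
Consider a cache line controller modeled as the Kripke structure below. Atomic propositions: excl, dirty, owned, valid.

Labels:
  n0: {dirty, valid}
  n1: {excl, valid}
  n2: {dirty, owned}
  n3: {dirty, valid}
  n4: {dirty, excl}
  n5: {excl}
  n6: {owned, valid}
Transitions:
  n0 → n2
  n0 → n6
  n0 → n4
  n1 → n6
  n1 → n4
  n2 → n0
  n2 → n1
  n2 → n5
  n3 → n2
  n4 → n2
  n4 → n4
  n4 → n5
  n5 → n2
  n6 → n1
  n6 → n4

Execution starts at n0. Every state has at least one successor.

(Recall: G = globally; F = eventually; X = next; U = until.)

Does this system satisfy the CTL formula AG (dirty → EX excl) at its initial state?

Satisfied

States satisfying dirty → EX excl: {n0, n1, n2, n4, n5, n6}.
States satisfying AG (dirty → EX excl): {n0, n1, n2, n4, n5, n6}.
Every state reachable from n0 satisfies dirty → EX excl.
n0 ∈ Sat(AG (dirty → EX excl)).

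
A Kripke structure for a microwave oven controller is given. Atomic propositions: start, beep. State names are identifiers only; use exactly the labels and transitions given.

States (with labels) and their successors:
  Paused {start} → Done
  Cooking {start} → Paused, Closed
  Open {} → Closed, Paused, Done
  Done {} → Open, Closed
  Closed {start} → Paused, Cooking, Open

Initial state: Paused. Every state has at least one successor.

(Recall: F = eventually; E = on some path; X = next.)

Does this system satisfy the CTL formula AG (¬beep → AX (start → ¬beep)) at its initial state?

States satisfying ¬beep → AX (start → ¬beep): {Paused, Cooking, Open, Done, Closed}.
States satisfying AG (¬beep → AX (start → ¬beep)): {Paused, Cooking, Open, Done, Closed}.
Every state reachable from Paused satisfies ¬beep → AX (start → ¬beep).
Paused ∈ Sat(AG (¬beep → AX (start → ¬beep))).

Satisfied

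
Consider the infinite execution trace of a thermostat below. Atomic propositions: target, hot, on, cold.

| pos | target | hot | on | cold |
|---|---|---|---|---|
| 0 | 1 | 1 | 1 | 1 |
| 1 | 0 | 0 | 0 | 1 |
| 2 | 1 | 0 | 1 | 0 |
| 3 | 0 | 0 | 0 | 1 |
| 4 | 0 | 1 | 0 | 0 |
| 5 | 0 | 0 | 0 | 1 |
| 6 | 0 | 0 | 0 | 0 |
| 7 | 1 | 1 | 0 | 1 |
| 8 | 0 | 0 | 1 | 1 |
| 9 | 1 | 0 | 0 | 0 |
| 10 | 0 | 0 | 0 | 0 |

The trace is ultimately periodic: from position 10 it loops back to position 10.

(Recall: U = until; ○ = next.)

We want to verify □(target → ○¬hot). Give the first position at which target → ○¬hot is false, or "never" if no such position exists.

target → ○¬hot holds at every position 0..10, and those are all the positions the trace ever visits, so the invariant □(target → ○¬hot) is never violated.

never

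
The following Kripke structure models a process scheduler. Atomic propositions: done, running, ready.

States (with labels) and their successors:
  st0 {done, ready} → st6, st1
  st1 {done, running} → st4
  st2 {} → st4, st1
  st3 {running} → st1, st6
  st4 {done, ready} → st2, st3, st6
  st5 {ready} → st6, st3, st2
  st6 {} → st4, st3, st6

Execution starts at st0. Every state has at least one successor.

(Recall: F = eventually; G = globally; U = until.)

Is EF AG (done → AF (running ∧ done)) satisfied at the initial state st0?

Does not hold

States satisfying AG (done → AF (running ∧ done)): ∅.
States satisfying EF AG (done → AF (running ∧ done)): ∅.
No suitable path/successor from st0 witnesses the formula.
st0 ∉ Sat(EF AG (done → AF (running ∧ done))).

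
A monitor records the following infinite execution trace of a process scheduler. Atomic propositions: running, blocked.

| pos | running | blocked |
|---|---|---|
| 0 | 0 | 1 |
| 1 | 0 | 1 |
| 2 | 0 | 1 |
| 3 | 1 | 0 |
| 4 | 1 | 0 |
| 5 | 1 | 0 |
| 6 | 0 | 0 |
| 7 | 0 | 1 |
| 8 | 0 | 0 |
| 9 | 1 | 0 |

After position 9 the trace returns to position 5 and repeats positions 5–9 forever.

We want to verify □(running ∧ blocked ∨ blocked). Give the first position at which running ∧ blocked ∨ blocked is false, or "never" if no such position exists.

Check running ∧ blocked ∨ blocked at each position in order: 0 ✓, 1 ✓, 2 ✓.
At position 3 the labels are {running}, so running ∧ blocked ∨ blocked is false there. This is the first violation.

3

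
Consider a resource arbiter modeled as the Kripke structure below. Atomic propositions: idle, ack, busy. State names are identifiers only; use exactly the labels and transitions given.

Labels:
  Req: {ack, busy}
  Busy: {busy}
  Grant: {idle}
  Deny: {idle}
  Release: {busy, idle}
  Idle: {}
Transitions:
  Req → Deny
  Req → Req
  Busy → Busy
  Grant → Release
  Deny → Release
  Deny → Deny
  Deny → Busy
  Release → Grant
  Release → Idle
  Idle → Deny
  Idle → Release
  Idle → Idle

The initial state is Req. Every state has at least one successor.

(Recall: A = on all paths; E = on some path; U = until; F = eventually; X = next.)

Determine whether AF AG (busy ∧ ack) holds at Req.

Violated

States satisfying AG (busy ∧ ack): ∅.
States satisfying AF AG (busy ∧ ack): ∅.
There is a path from Req along which AG (busy ∧ ack) never holds.
Req ∉ Sat(AF AG (busy ∧ ack)).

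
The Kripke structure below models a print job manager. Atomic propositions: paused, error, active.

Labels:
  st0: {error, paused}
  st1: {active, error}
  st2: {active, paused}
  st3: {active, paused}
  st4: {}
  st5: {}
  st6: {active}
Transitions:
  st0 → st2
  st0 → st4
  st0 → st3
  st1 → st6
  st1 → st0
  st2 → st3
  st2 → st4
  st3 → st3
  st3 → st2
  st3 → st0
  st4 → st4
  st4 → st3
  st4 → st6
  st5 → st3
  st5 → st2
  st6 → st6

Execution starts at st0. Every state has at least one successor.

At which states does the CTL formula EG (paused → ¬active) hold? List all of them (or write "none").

{st0, st1, st4, st6}

States satisfying paused → ¬active: {st0, st1, st4, st5, st6}.
States satisfying EG (paused → ¬active): {st0, st1, st4, st6}.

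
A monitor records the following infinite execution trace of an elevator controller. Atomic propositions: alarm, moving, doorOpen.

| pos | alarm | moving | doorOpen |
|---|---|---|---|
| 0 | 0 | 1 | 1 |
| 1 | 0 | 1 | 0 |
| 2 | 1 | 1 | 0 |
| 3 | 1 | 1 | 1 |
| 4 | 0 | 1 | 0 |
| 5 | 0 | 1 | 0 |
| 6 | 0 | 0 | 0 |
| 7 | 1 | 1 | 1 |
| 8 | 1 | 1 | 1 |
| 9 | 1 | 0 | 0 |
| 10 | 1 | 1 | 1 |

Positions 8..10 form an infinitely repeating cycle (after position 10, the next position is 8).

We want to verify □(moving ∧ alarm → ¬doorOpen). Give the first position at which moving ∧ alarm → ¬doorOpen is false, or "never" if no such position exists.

3

Check moving ∧ alarm → ¬doorOpen at each position in order: 0 ✓, 1 ✓, 2 ✓.
At position 3 the labels are {alarm, doorOpen, moving}, so moving ∧ alarm → ¬doorOpen is false there. This is the first violation.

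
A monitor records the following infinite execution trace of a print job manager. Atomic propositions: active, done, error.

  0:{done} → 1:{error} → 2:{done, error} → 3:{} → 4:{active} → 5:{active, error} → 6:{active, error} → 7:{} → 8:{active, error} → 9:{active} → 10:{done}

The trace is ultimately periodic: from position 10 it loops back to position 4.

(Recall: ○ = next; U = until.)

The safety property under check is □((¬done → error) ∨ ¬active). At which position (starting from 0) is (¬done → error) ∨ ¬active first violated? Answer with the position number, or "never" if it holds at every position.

Check (¬done → error) ∨ ¬active at each position in order: 0 ✓, 1 ✓, 2 ✓, 3 ✓.
At position 4 the labels are {active}, so (¬done → error) ∨ ¬active is false there. This is the first violation.

4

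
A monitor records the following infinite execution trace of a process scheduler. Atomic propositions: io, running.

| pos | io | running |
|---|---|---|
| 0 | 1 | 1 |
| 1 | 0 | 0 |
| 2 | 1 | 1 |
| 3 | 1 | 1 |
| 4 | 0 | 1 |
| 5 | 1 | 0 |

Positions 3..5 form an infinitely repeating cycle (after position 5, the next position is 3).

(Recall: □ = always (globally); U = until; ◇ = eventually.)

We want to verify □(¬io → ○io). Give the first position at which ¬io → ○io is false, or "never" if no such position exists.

¬io → ○io holds at every position 0..5, and those are all the positions the trace ever visits, so the invariant □(¬io → ○io) is never violated.

never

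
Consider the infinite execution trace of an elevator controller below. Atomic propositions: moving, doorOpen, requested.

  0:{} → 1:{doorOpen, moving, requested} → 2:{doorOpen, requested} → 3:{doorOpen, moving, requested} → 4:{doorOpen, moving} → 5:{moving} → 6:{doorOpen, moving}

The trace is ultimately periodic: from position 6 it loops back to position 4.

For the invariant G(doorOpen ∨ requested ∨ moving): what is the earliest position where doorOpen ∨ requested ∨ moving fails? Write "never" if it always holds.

At position 0 the labels are {}, so doorOpen ∨ requested ∨ moving is false there. This is the first violation.

0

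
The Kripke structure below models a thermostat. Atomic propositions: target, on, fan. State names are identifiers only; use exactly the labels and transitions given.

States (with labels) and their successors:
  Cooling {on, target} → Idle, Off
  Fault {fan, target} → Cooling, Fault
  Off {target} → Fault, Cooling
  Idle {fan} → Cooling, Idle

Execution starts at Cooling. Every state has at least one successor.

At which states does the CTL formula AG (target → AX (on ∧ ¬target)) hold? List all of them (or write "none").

none

States satisfying target → AX (on ∧ ¬target): {Idle}.
States satisfying AG (target → AX (on ∧ ¬target)): ∅.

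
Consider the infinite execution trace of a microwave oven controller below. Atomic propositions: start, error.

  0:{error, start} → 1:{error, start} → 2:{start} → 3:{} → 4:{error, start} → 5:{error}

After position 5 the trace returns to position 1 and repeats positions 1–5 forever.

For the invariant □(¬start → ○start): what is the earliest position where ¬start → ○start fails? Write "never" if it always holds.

never

¬start → ○start holds at every position 0..5, and those are all the positions the trace ever visits, so the invariant □(¬start → ○start) is never violated.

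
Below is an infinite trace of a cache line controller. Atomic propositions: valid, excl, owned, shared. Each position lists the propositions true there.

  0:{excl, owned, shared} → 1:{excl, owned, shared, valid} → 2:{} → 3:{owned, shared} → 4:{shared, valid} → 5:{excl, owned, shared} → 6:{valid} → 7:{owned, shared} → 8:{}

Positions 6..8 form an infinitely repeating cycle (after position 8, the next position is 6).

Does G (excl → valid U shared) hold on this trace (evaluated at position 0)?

Holds

excl → valid U shared holds at every position 0..8, and those are all positions ever visited, so G (excl → valid U shared) holds.
Positions where excl holds: 0, 1, 5.
Check valid U shared at each: 0→ok, 1→ok, 5→ok.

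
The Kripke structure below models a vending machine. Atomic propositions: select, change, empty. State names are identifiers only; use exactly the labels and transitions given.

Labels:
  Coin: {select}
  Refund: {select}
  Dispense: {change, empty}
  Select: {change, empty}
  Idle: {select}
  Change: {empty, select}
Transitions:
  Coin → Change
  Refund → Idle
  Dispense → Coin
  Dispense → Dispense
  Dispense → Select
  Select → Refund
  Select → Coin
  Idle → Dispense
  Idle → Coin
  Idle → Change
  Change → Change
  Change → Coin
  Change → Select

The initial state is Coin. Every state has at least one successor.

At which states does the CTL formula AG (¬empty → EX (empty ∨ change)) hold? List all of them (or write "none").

none

States satisfying ¬empty → EX (empty ∨ change): {Coin, Dispense, Select, Idle, Change}.
States satisfying AG (¬empty → EX (empty ∨ change)): ∅.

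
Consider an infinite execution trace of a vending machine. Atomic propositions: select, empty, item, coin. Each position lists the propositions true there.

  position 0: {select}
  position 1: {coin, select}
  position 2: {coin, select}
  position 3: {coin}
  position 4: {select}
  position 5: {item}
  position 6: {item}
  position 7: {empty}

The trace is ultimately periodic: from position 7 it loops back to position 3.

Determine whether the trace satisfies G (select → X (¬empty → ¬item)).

Does not hold

select → X (¬empty → ¬item) must hold at every position from 0 onward. It fails at position 4, so G (select → X (¬empty → ¬item)) is false.
Positions where select holds: 0, 1, 2, 4.
Check X (¬empty → ¬item) at each: 0→ok, 1→ok, 2→ok, 4→fails.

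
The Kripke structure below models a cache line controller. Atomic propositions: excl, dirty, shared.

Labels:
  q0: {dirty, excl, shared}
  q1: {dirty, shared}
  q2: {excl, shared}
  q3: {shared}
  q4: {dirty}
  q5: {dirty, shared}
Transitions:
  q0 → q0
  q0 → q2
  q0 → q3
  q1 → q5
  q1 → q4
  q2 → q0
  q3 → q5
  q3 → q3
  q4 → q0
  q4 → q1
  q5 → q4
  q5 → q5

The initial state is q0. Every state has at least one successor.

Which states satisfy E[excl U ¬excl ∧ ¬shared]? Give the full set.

{q4}

States satisfying excl: {q0, q2}.
States satisfying ¬excl ∧ ¬shared: {q4}.
States satisfying E[excl U ¬excl ∧ ¬shared]: {q4}.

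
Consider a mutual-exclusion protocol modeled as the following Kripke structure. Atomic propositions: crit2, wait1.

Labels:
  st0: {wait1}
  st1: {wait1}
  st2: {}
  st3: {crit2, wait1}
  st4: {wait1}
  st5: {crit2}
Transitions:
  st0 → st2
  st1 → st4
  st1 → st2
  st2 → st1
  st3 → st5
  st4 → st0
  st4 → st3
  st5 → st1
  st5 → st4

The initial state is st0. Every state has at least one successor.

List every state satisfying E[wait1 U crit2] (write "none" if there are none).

{st1, st3, st4, st5}

States satisfying wait1: {st0, st1, st3, st4}.
States satisfying crit2: {st3, st5}.
States satisfying E[wait1 U crit2]: {st1, st3, st4, st5}.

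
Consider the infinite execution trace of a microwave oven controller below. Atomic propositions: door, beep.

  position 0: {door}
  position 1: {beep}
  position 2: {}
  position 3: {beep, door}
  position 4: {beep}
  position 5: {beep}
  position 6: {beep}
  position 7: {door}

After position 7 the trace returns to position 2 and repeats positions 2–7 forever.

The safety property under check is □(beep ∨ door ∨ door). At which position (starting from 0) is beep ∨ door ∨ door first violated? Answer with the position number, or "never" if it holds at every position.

Check beep ∨ door ∨ door at each position in order: 0 ✓, 1 ✓.
At position 2 the labels are {}, so beep ∨ door ∨ door is false there. This is the first violation.

2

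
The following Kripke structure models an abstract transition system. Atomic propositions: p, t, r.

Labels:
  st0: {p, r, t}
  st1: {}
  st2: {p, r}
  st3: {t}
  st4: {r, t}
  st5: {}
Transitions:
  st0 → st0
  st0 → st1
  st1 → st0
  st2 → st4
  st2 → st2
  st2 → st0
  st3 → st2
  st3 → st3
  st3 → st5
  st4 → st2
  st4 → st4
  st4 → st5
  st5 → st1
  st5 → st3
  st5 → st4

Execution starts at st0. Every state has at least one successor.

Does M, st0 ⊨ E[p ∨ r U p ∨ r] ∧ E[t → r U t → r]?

Holds

States satisfying p ∨ r: {st0, st2, st4}.
States satisfying E[p ∨ r U p ∨ r]: {st0, st2, st4}.
States satisfying t → r: {st0, st1, st2, st4, st5}.
States satisfying E[t → r U t → r]: {st0, st1, st2, st4, st5}.
States satisfying E[p ∨ r U p ∨ r] ∧ E[t → r U t → r]: {st0, st2, st4}.
st0 ∈ Sat(E[p ∨ r U p ∨ r] ∧ E[t → r U t → r]).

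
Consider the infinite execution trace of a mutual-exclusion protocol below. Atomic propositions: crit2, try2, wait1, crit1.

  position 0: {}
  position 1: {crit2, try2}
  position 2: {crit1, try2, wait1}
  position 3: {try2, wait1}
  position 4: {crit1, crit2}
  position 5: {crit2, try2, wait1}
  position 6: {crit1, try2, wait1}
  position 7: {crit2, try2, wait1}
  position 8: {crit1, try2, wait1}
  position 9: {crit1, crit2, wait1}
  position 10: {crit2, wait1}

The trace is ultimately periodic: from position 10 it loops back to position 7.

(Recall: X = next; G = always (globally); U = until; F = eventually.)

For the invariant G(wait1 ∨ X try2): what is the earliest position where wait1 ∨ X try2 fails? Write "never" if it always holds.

never

wait1 ∨ X try2 holds at every position 0..10, and those are all the positions the trace ever visits, so the invariant G(wait1 ∨ X try2) is never violated.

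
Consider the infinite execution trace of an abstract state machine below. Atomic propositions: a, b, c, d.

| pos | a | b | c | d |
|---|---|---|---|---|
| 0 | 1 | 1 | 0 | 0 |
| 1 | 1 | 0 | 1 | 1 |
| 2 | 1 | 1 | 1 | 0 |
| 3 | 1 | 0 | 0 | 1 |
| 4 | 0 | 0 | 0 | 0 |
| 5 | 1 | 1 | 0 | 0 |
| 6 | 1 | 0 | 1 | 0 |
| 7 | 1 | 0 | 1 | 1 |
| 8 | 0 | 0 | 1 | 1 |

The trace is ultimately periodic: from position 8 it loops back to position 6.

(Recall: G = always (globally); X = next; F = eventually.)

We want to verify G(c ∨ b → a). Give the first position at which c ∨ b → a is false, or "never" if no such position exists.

8

Check c ∨ b → a at each position in order: 0 ✓, 1 ✓, 2 ✓, 3 ✓, 4 ✓, 5 ✓, 6 ✓, 7 ✓.
At position 8 the labels are {c, d}, so c ∨ b → a is false there. This is the first violation.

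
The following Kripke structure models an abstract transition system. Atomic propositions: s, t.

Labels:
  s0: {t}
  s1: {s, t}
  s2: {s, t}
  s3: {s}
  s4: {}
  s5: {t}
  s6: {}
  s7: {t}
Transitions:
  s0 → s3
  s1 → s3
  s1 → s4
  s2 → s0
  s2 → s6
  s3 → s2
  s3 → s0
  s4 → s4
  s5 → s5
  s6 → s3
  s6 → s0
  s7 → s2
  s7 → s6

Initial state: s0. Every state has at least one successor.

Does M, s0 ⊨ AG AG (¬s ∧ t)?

Does not hold

States satisfying AG (¬s ∧ t): {s5}.
States satisfying AG AG (¬s ∧ t): {s5}.
s0 is reachable from s0 and violates AG (¬s ∧ t), so AG fails at s0.
s0 ∉ Sat(AG AG (¬s ∧ t)).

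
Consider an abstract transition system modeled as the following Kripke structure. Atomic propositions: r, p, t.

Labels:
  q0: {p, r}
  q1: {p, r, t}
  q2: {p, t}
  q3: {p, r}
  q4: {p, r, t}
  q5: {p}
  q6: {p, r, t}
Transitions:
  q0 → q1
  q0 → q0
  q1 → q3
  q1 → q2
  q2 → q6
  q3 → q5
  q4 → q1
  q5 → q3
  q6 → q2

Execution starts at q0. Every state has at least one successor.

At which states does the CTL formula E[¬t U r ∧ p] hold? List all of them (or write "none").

{q0, q1, q3, q4, q5, q6}

States satisfying ¬t: {q0, q3, q5}.
States satisfying r ∧ p: {q0, q1, q3, q4, q6}.
States satisfying E[¬t U r ∧ p]: {q0, q1, q3, q4, q5, q6}.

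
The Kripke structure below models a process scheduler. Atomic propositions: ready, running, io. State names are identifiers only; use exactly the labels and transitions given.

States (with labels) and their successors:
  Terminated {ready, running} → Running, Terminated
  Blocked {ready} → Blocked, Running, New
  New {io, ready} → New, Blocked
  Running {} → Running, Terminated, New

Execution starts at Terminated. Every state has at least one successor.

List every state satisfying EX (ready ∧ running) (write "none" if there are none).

States satisfying ready ∧ running: {Terminated}.
States satisfying EX (ready ∧ running): {Terminated, Running}.

{Terminated, Running}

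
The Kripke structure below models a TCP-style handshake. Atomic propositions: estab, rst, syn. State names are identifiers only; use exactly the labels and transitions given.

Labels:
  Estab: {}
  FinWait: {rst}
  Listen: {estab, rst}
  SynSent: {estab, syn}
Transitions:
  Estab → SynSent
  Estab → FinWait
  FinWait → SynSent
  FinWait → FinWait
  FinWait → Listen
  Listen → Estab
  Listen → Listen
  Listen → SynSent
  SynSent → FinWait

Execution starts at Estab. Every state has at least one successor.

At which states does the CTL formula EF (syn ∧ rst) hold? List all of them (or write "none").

States satisfying syn ∧ rst: ∅.
States satisfying EF (syn ∧ rst): ∅.

none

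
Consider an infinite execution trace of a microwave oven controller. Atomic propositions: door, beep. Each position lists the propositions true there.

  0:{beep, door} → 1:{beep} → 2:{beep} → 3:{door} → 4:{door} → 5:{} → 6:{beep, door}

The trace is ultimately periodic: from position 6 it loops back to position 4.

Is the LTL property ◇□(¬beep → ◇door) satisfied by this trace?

□(¬beep → ◇door) holds at position 0, which is reachable from 0, so ◇□(¬beep → ◇door) holds.

Holds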